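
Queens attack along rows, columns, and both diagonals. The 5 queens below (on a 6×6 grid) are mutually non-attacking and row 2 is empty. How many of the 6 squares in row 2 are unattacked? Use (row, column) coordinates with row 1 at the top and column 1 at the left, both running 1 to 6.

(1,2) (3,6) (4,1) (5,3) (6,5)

1

(1,2) attacks row 2 at column 2 and diagonals 1, 3.
(3,6) attacks row 2 at column 6 and diagonals 5.
(4,1) attacks row 2 at column 1 and diagonals 3.
(5,3) attacks row 2 at column 3 and diagonals 6.
(6,5) attacks row 2 at column 5 and diagonals 1.
Attacked columns: {1, 2, 3, 5, 6}. Safe: {4}.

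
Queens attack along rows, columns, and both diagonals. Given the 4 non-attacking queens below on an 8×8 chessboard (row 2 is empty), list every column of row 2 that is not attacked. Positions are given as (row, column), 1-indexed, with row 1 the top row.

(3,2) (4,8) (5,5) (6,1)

(3,2) attacks row 2 at column 2 and diagonals 1, 3.
(4,8) attacks row 2 at column 8 and diagonals 6.
(5,5) attacks row 2 at column 5 and diagonals 2, 8.
(6,1) attacks row 2 at column 1 and diagonals 5.
Attacked columns: {1, 2, 3, 5, 6, 8}. Safe: {4, 7}.

columns 4, 7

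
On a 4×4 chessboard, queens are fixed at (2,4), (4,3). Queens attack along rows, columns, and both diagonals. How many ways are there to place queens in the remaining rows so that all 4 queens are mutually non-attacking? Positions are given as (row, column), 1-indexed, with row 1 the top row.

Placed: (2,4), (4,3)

1

Branch on row 1: col 1 → 0; col 2 → 1.
Sum: 0 + 1 = 1.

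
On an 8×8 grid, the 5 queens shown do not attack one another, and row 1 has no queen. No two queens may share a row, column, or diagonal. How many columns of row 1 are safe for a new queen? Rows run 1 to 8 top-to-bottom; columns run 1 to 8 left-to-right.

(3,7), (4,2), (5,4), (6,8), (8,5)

(3,7) attacks row 1 at column 7 and diagonals 5.
(4,2) attacks row 1 at column 2 and diagonals 5.
(5,4) attacks row 1 at column 4 and diagonals 8.
(6,8) attacks row 1 at column 8 and diagonals 3.
(8,5) attacks row 1 at column 5.
Attacked columns: {2, 3, 4, 5, 7, 8}. Safe: {1, 6}.

2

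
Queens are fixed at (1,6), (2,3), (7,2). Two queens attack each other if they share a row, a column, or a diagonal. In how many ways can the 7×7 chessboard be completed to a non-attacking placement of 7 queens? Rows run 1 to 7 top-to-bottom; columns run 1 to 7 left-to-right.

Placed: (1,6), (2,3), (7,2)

3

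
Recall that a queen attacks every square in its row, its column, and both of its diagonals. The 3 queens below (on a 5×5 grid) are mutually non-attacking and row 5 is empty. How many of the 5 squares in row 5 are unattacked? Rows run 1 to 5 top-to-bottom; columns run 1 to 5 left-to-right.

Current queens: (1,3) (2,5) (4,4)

1

(1,3) attacks row 5 at column 3.
(2,5) attacks row 5 at column 5 and diagonals 2.
(4,4) attacks row 5 at column 4 and diagonals 3, 5.
Attacked columns: {2, 3, 4, 5}. Safe: {1}.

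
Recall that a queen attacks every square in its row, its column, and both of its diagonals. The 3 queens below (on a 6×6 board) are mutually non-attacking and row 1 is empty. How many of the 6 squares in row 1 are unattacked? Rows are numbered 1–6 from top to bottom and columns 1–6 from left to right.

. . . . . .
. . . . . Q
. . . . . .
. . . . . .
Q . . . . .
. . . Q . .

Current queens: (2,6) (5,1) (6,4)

2

(2,6) attacks row 1 at column 6 and diagonals 5.
(5,1) attacks row 1 at column 1 and diagonals 5.
(6,4) attacks row 1 at column 4.
Attacked columns: {1, 4, 5, 6}. Safe: {2, 3}.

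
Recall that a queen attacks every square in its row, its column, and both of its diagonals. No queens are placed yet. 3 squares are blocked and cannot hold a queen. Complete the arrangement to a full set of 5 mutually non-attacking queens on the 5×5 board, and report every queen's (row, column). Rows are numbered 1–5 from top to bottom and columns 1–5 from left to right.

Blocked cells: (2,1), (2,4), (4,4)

(1,2) (2,5) (3,3) (4,1) (5,4)

Row 1: Safe: 1, 2, 3, 4, 5. Place at column 2.
Row 2: attacked by (1,2)→{1,2,3}. Blocked: 1,4. Safe: 5. Place at column 5.
Row 3: attacked by (1,2)→{2,4}; (2,5)→{4,5}. Safe: 1, 3. Place at column 3.
Row 4: attacked by (1,2)→{2,5}; (2,5)→{3,5}; (3,3)→{2,3,4}. Blocked: 4. Safe: 1. Place at column 1.
Row 5: attacked by (1,2)→{2}; (2,5)→{2,5}; (3,3)→{1,3,5}; (4,1)→{1,2}. Safe: 4. Place at column 4.
Columns [2, 5, 3, 1, 4], r−c [-1, -3, 0, 3, 1], r+c [3, 7, 6, 5, 9] are all distinct, so no two queens attack.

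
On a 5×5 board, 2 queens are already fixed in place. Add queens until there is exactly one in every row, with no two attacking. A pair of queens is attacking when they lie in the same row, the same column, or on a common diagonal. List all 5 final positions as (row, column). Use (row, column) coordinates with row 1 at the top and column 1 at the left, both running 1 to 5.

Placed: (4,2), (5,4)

(1,1) (2,3) (3,5) (4,2) (5,4)

Row 1: attacked by (4,2)→{2,5}; (5,4)→{4}. Safe: 1, 3. Place at column 1.
Row 2: attacked by (1,1)→{1,2}; (4,2)→{2,4}; (5,4)→{1,4}. Safe: 3, 5. Place at column 3.
Row 3: attacked by (1,1)→{1,3}; (2,3)→{2,3,4}; (4,2)→{1,2,3}; (5,4)→{2,4}. Safe: 5. Place at column 5.
Columns [1, 3, 5, 2, 4], r−c [0, -1, -2, 2, 1], r+c [2, 5, 8, 6, 9] are all distinct, so no two queens attack.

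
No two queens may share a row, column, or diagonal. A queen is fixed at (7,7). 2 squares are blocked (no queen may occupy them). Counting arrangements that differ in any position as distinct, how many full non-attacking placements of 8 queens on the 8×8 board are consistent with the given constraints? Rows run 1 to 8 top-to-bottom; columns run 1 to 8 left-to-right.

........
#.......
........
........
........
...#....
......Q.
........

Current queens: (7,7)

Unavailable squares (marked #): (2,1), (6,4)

11

Branch on row 1: col 2 → 2; col 3 → 4; col 4 → 1; col 5 → 0; col 6 → 2; col 8 → 2.
Sum: 2 + 4 + 1 + 0 + 2 + 2 = 11.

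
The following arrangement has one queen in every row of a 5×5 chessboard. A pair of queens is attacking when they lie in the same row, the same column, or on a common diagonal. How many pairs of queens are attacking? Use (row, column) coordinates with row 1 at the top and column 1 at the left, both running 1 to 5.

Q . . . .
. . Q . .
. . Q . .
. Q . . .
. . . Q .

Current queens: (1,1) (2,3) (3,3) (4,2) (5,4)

Same column: (2,3)–(3,3) (column 3).
Same diagonal: (1,1)–(3,3) (|1−3| = |1−3| = 2); (3,3)–(4,2) (|3−4| = |3−2| = 1).
Total attacking pairs: 3.

3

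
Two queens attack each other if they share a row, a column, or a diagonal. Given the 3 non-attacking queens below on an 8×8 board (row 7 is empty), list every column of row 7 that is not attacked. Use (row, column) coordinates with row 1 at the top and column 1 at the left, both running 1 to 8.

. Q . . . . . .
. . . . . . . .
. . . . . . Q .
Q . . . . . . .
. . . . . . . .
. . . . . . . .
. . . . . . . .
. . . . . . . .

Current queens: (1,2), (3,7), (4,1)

(1,2) attacks row 7 at column 2 and diagonals 8.
(3,7) attacks row 7 at column 7 and diagonals 3.
(4,1) attacks row 7 at column 1 and diagonals 4.
Attacked columns: {1, 2, 3, 4, 7, 8}. Safe: {5, 6}.

columns 5, 6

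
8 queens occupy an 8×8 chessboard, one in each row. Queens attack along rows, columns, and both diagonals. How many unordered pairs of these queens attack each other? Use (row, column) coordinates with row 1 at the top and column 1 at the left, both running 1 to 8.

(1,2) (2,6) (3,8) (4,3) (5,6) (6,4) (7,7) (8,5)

Same column: (2,6)–(5,6) (column 6).
Same diagonal: (1,2)–(5,6) (|1−5| = |2−6| = 4); (3,8)–(5,6) (|3−5| = |8−6| = 2).
Total attacking pairs: 3.

3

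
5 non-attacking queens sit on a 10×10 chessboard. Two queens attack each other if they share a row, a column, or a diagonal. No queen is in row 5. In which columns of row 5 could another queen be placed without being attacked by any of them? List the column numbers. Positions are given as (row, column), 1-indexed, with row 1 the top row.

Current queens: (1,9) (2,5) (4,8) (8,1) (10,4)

columns 3, 6, 10

(1,9) attacks row 5 at column 9 and diagonals 5.
(2,5) attacks row 5 at column 5 and diagonals 2, 8.
(4,8) attacks row 5 at column 8 and diagonals 7, 9.
(8,1) attacks row 5 at column 1 and diagonals 4.
(10,4) attacks row 5 at column 4 and diagonals 9.
Attacked columns: {1, 2, 4, 5, 7, 8, 9}. Safe: {3, 6, 10}.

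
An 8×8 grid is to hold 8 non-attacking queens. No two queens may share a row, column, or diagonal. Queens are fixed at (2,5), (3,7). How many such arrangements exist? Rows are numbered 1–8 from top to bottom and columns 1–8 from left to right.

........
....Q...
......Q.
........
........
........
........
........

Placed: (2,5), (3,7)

Branch on row 1: col 1 → 0; col 2 → 2; col 3 → 1; col 8 → 0.
Sum: 0 + 2 + 1 + 0 = 3.

3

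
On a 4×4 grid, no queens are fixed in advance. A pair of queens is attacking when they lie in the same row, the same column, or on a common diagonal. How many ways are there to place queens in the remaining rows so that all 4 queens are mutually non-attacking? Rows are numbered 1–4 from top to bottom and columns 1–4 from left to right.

Branch on row 1: col 1 → 0; col 2 → 1; col 3 → 1; col 4 → 0.
Sum: 0 + 1 + 1 + 0 = 2.
(This is the classic 4-queens count.)

2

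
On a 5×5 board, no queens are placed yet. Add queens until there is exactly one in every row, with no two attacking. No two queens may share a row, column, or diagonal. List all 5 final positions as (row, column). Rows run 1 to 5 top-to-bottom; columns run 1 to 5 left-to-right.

(1,4) (2,1) (3,3) (4,5) (5,2)

Row 1: Safe: 1, 2, 3, 4, 5. Place at column 4.
Row 2: attacked by (1,4)→{3,4,5}. Safe: 1, 2. Place at column 1.
Row 3: attacked by (1,4)→{2,4}; (2,1)→{1,2}. Safe: 3, 5. Place at column 3.
Row 4: attacked by (1,4)→{1,4}; (2,1)→{1,3}; (3,3)→{2,3,4}. Safe: 5. Place at column 5.
Row 5: attacked by (1,4)→{4}; (2,1)→{1,4}; (3,3)→{1,3,5}; (4,5)→{4,5}. Safe: 2. Place at column 2.
Columns [4, 1, 3, 5, 2], r−c [-3, 1, 0, -1, 3], r+c [5, 3, 6, 9, 7] are all distinct, so no two queens attack.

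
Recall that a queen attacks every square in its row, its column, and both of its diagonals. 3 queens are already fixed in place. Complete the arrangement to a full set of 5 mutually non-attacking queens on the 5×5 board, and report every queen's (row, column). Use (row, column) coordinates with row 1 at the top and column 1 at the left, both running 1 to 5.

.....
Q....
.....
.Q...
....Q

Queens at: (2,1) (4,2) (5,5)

(1,3) (2,1) (3,4) (4,2) (5,5)

Row 1: attacked by (2,1)→{1,2}; (4,2)→{2,5}; (5,5)→{1,5}. Safe: 3, 4. Place at column 3.
Row 3: attacked by (1,3)→{1,3,5}; (2,1)→{1,2}; (4,2)→{1,2,3}; (5,5)→{3,5}. Safe: 4. Place at column 4.
Columns [3, 1, 4, 2, 5], r−c [-2, 1, -1, 2, 0], r+c [4, 3, 7, 6, 10] are all distinct, so no two queens attack.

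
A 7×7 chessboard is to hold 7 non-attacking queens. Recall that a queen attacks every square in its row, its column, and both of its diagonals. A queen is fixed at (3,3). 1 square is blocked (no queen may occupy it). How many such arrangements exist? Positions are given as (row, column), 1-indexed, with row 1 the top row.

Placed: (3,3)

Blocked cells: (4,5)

5

Branch on row 1: col 2 → 2; col 4 → 2; col 6 → 0; col 7 → 1.
Sum: 2 + 2 + 0 + 1 = 5.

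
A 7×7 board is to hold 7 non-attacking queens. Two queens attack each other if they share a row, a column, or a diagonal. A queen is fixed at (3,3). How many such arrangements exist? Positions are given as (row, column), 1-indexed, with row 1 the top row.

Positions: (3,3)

6

Branch on row 1: col 2 → 2; col 4 → 2; col 6 → 1; col 7 → 1.
Sum: 2 + 2 + 1 + 1 = 6.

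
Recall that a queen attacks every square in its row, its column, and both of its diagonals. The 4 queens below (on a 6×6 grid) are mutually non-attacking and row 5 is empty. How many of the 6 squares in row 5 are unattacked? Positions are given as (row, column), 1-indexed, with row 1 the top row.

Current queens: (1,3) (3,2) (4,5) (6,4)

1

(1,3) attacks row 5 at column 3.
(3,2) attacks row 5 at column 2 and diagonals 4.
(4,5) attacks row 5 at column 5 and diagonals 4, 6.
(6,4) attacks row 5 at column 4 and diagonals 3, 5.
Attacked columns: {2, 3, 4, 5, 6}. Safe: {1}.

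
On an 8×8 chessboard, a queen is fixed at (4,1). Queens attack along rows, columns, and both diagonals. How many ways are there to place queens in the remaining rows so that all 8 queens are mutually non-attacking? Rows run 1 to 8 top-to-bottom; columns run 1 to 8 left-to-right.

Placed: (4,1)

18

Branch on row 1: col 2 → 2; col 3 → 4; col 5 → 5; col 6 → 4; col 7 → 2; col 8 → 1.
Sum: 2 + 4 + 5 + 4 + 2 + 1 = 18.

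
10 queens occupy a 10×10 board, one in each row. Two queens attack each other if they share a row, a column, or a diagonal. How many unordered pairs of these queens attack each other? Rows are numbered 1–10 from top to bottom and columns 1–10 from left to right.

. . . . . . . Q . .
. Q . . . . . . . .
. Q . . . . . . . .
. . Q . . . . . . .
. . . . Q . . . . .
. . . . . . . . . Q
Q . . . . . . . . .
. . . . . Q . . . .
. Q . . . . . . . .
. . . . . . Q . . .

5

Same column: (2,2)–(3,2) (column 2); (2,2)–(9,2) (column 2); (3,2)–(9,2) (column 2).
Same diagonal: (2,2)–(5,5) (|2−5| = |2−5| = 3); (3,2)–(4,3) (|3−4| = |2−3| = 1).
Total attacking pairs: 5.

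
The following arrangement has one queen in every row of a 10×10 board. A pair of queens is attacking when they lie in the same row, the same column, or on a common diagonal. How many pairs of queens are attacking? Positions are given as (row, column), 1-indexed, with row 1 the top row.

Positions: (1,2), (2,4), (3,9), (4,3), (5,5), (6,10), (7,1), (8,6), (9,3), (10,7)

Same column: (4,3)–(9,3) (column 3).
Same diagonal: (3,9)–(9,3) (|3−9| = |9−3| = 6); (7,1)–(9,3) (|7−9| = |1−3| = 2).
Total attacking pairs: 3.

3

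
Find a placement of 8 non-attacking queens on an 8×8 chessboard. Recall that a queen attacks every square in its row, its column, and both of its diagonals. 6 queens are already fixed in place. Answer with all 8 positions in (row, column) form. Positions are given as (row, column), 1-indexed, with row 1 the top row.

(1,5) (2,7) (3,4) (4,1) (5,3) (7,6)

Row 6: attacked by (1,5)→{5}; (2,7)→{3,7}; (3,4)→{1,4,7}; (4,1)→{1,3}; (5,3)→{2,3,4}; (7,6)→{5,6,7}. Safe: 8. Place at column 8.
Row 8: attacked by (1,5)→{5}; (2,7)→{1,7}; (3,4)→{4}; (4,1)→{1,5}; (5,3)→{3,6}; (6,8)→{6,8}; (7,6)→{5,6,7}. Safe: 2. Place at column 2.
Columns [5, 7, 4, 1, 3, 8, 6, 2], r−c [-4, -5, -1, 3, 2, -2, 1, 6], r+c [6, 9, 7, 5, 8, 14, 13, 10] are all distinct, so no two queens attack.

(1,5) (2,7) (3,4) (4,1) (5,3) (6,8) (7,6) (8,2)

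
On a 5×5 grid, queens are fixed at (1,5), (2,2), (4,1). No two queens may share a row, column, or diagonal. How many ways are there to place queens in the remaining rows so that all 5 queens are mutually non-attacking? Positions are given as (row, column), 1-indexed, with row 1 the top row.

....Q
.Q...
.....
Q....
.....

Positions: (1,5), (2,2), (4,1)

1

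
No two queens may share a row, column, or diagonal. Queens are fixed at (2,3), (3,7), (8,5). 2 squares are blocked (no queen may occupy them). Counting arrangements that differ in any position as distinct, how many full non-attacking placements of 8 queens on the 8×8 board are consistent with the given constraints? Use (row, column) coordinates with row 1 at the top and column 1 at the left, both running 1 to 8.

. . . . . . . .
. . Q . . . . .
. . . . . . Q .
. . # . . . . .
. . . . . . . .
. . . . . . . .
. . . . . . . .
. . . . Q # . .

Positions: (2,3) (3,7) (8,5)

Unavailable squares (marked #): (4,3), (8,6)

Branch on row 1: col 1 → 0; col 6 → 2; col 8 → 0.
Sum: 0 + 2 + 0 = 2.

2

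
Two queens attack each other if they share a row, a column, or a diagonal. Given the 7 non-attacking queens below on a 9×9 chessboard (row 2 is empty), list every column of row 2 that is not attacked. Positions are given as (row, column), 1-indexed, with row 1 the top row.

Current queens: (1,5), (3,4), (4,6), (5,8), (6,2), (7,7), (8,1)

columns 9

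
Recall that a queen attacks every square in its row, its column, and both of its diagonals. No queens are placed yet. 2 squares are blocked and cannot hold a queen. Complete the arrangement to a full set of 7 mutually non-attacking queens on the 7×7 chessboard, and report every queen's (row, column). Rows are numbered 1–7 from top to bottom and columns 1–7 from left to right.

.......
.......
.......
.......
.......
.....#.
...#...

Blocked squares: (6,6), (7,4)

(1,5) (2,2) (3,6) (4,3) (5,7) (6,4) (7,1)

Row 1: Safe: 1, 2, 3, 4, 5, 6, 7. Place at column 5.
Row 2: attacked by (1,5)→{4,5,6}. Safe: 1, 2, 3, 7. Place at column 2.
Row 3: attacked by (1,5)→{3,5,7}; (2,2)→{1,2,3}. Safe: 4, 6. Place at column 6.
Row 4: attacked by (1,5)→{2,5}; (2,2)→{2,4}; (3,6)→{5,6,7}. Safe: 1, 3. Place at column 3.
Row 5: attacked by (1,5)→{1,5}; (2,2)→{2,5}; (3,6)→{4,6}; (4,3)→{2,3,4}. Safe: 7. Place at column 7.
Row 6: attacked by (1,5)→{5}; (2,2)→{2,6}; (3,6)→{3,6}; (4,3)→{1,3,5}; (5,7)→{6,7}. Blocked: 6. Safe: 4. Place at column 4.
Row 7: attacked by (1,5)→{5}; (2,2)→{2,7}; (3,6)→{2,6}; (4,3)→{3,6}; (5,7)→{5,7}; (6,4)→{3,4,5}. Blocked: 4. Safe: 1. Place at column 1.
Columns [5, 2, 6, 3, 7, 4, 1], r−c [-4, 0, -3, 1, -2, 2, 6], r+c [6, 4, 9, 7, 12, 10, 8] are all distinct, so no two queens attack.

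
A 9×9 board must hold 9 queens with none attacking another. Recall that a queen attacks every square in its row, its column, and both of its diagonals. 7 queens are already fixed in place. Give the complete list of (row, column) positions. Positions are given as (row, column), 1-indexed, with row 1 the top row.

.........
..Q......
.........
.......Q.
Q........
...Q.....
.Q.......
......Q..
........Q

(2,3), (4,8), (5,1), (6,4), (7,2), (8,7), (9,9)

Row 1: attacked by (2,3)→{2,3,4}; (4,8)→{5,8}; (5,1)→{1,5}; (6,4)→{4,9}; (7,2)→{2,8}; (8,7)→{7}; (9,9)→{1,9}. Safe: 6. Place at column 6.
Row 3: attacked by (1,6)→{4,6,8}; (2,3)→{2,3,4}; (4,8)→{7,8,9}; (5,1)→{1,3}; (6,4)→{1,4,7}; (7,2)→{2,6}; (8,7)→{2,7}; (9,9)→{3,9}. Safe: 5. Place at column 5.
Columns [6, 3, 5, 8, 1, 4, 2, 7, 9], r−c [-5, -1, -2, -4, 4, 2, 5, 1, 0], r+c [7, 5, 8, 12, 6, 10, 9, 15, 18] are all distinct, so no two queens attack.

(1,6) (2,3) (3,5) (4,8) (5,1) (6,4) (7,2) (8,7) (9,9)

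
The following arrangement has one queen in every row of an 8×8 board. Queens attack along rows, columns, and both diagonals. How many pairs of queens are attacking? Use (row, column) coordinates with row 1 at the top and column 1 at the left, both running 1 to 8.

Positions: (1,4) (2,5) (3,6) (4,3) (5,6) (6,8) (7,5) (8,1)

7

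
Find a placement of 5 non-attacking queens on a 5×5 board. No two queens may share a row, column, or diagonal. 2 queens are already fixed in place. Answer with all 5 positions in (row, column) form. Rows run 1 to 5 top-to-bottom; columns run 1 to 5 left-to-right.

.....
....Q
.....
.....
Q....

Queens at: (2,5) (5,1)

Row 1: attacked by (2,5)→{4,5}; (5,1)→{1,5}. Safe: 2, 3. Place at column 3.
Row 3: attacked by (1,3)→{1,3,5}; (2,5)→{4,5}; (5,1)→{1,3}. Safe: 2. Place at column 2.
Row 4: attacked by (1,3)→{3}; (2,5)→{3,5}; (3,2)→{1,2,3}; (5,1)→{1,2}. Safe: 4. Place at column 4.
Columns [3, 5, 2, 4, 1], r−c [-2, -3, 1, 0, 4], r+c [4, 7, 5, 8, 6] are all distinct, so no two queens attack.

(1,3) (2,5) (3,2) (4,4) (5,1)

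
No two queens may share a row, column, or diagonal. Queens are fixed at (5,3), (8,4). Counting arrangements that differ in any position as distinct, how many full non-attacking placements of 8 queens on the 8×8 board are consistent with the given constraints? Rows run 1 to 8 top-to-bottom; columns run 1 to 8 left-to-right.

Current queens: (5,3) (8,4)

6

Branch on row 1: col 1 → 1; col 2 → 2; col 5 → 2; col 6 → 1; col 8 → 0.
Sum: 1 + 2 + 2 + 1 + 0 = 6.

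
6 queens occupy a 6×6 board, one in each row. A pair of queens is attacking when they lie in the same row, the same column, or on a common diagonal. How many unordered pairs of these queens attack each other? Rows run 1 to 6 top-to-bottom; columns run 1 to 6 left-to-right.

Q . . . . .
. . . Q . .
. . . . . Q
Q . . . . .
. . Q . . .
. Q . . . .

2

Same column: (1,1)–(4,1) (column 1).
Same diagonal: (5,3)–(6,2) (|5−6| = |3−2| = 1).
Total attacking pairs: 2.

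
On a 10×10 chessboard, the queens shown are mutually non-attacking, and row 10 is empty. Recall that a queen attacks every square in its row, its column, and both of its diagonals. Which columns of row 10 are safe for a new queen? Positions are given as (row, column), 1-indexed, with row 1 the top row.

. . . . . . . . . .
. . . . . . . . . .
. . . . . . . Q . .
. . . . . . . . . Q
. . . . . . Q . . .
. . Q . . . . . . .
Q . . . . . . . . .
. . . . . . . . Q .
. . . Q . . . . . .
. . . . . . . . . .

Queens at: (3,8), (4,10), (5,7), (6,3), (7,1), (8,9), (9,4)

(3,8) attacks row 10 at column 8 and diagonals 1.
(4,10) attacks row 10 at column 10 and diagonals 4.
(5,7) attacks row 10 at column 7 and diagonals 2.
(6,3) attacks row 10 at column 3 and diagonals 7.
(7,1) attacks row 10 at column 1 and diagonals 4.
(8,9) attacks row 10 at column 9 and diagonals 7.
(9,4) attacks row 10 at column 4 and diagonals 3, 5.
Attacked columns: {1, 2, 3, 4, 5, 7, 8, 9, 10}. Safe: {6}.

columns 6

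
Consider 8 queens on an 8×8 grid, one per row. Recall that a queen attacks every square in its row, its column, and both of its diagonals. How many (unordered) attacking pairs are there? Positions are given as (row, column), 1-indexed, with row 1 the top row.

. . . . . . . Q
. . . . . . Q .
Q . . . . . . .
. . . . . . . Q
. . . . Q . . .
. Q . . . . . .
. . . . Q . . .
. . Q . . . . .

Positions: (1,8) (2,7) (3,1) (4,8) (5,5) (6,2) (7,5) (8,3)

Same column: (1,8)–(4,8) (column 8); (5,5)–(7,5) (column 5).
Same diagonal: (1,8)–(2,7) (|1−2| = |8−7| = 1); (3,1)–(7,5) (|3−7| = |1−5| = 4); (4,8)–(7,5) (|4−7| = |8−5| = 3).
Total attacking pairs: 5.

5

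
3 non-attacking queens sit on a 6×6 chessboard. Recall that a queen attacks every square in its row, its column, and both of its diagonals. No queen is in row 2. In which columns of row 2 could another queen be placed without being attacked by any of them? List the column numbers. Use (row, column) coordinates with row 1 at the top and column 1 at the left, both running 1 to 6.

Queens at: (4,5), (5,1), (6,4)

columns 2, 6

(4,5) attacks row 2 at column 5 and diagonals 3.
(5,1) attacks row 2 at column 1 and diagonals 4.
(6,4) attacks row 2 at column 4.
Attacked columns: {1, 3, 4, 5}. Safe: {2, 6}.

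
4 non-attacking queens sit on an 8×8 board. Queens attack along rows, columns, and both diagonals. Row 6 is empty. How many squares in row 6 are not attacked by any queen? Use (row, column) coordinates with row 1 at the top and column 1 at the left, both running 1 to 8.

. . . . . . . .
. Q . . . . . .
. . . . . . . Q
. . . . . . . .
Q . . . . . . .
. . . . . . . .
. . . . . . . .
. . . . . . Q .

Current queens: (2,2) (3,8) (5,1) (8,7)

2

(2,2) attacks row 6 at column 2 and diagonals 6.
(3,8) attacks row 6 at column 8 and diagonals 5.
(5,1) attacks row 6 at column 1 and diagonals 2.
(8,7) attacks row 6 at column 7 and diagonals 5.
Attacked columns: {1, 2, 5, 6, 7, 8}. Safe: {3, 4}.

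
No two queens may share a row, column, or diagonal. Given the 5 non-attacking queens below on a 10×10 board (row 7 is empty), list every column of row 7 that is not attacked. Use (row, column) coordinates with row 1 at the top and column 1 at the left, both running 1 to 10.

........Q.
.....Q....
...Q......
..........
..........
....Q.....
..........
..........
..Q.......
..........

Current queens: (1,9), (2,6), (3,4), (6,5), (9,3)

(1,9) attacks row 7 at column 9 and diagonals 3.
(2,6) attacks row 7 at column 6 and diagonals 1.
(3,4) attacks row 7 at column 4 and diagonals 8.
(6,5) attacks row 7 at column 5 and diagonals 4, 6.
(9,3) attacks row 7 at column 3 and diagonals 1, 5.
Attacked columns: {1, 3, 4, 5, 6, 8, 9}. Safe: {2, 7, 10}.

columns 2, 7, 10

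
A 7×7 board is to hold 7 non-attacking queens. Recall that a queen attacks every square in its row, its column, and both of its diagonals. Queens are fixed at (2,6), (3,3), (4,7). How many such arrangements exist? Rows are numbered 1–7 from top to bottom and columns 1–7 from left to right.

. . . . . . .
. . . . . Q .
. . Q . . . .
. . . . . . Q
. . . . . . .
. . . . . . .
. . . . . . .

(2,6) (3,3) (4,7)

1

Branch on row 1: col 2 → 1.
Sum: 1 = 1.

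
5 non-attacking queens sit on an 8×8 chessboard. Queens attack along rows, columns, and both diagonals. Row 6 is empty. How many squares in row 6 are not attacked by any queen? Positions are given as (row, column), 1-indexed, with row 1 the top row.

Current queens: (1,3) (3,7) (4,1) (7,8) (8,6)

2

(1,3) attacks row 6 at column 3 and diagonals 8.
(3,7) attacks row 6 at column 7 and diagonals 4.
(4,1) attacks row 6 at column 1 and diagonals 3.
(7,8) attacks row 6 at column 8 and diagonals 7.
(8,6) attacks row 6 at column 6 and diagonals 4, 8.
Attacked columns: {1, 3, 4, 6, 7, 8}. Safe: {2, 5}.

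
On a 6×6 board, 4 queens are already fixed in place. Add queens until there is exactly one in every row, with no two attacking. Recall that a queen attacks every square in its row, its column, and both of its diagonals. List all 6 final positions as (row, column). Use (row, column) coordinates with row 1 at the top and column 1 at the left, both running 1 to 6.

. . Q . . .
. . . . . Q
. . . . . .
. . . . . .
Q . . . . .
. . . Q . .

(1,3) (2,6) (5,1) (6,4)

Row 3: attacked by (1,3)→{1,3,5}; (2,6)→{5,6}; (5,1)→{1,3}; (6,4)→{1,4}. Safe: 2. Place at column 2.
Row 4: attacked by (1,3)→{3,6}; (2,6)→{4,6}; (3,2)→{1,2,3}; (5,1)→{1,2}; (6,4)→{2,4,6}. Safe: 5. Place at column 5.
Columns [3, 6, 2, 5, 1, 4], r−c [-2, -4, 1, -1, 4, 2], r+c [4, 8, 5, 9, 6, 10] are all distinct, so no two queens attack.

(1,3) (2,6) (3,2) (4,5) (5,1) (6,4)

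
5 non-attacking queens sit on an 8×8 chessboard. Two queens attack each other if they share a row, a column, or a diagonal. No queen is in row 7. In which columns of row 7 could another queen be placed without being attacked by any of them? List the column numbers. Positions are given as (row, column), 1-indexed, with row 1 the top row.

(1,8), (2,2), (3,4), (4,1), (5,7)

columns 3, 6

(1,8) attacks row 7 at column 8 and diagonals 2.
(2,2) attacks row 7 at column 2 and diagonals 7.
(3,4) attacks row 7 at column 4 and diagonals 8.
(4,1) attacks row 7 at column 1 and diagonals 4.
(5,7) attacks row 7 at column 7 and diagonals 5.
Attacked columns: {1, 2, 4, 5, 7, 8}. Safe: {3, 6}.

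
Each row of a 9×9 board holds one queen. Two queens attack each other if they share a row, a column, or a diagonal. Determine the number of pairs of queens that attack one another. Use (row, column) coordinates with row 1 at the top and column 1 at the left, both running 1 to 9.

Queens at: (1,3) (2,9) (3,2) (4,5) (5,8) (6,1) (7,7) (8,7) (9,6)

3

Same column: (7,7)–(8,7) (column 7).
Same diagonal: (3,2)–(8,7) (|3−8| = |2−7| = 5); (8,7)–(9,6) (|8−9| = |7−6| = 1).
Total attacking pairs: 3.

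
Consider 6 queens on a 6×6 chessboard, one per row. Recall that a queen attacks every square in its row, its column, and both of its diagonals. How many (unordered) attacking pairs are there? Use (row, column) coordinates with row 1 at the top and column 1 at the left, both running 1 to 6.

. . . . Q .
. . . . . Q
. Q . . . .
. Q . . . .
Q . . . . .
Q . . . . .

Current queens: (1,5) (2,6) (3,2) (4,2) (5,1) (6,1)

Same column: (3,2)–(4,2) (column 2); (5,1)–(6,1) (column 1).
Same diagonal: (1,5)–(2,6) (|1−2| = |5−6| = 1); (1,5)–(4,2) (|1−4| = |5−2| = 3); (1,5)–(5,1) (|1−5| = |5−1| = 4); (4,2)–(5,1) (|4−5| = |2−1| = 1).
Total attacking pairs: 6.

6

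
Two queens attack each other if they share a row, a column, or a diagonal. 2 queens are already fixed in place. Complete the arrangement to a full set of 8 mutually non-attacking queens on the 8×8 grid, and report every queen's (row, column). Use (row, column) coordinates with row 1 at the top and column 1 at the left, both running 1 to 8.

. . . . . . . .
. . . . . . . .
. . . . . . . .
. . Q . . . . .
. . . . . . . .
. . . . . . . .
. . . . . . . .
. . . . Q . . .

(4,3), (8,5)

(1,8) (2,4) (3,1) (4,3) (5,6) (6,2) (7,7) (8,5)

Row 1: attacked by (4,3)→{3,6}; (8,5)→{5}. Safe: 1, 2, 4, 7, 8. Place at column 8.
Row 2: attacked by (1,8)→{7,8}; (4,3)→{1,3,5}; (8,5)→{5}. Safe: 2, 4, 6. Place at column 4.
Row 3: attacked by (1,8)→{6,8}; (2,4)→{3,4,5}; (4,3)→{2,3,4}; (8,5)→{5}. Safe: 1, 7. Place at column 1.
Row 5: attacked by (1,8)→{4,8}; (2,4)→{1,4,7}; (3,1)→{1,3}; (4,3)→{2,3,4}; (8,5)→{2,5,8}. Safe: 6. Place at column 6.
Row 6: attacked by (1,8)→{3,8}; (2,4)→{4,8}; (3,1)→{1,4}; (4,3)→{1,3,5}; (5,6)→{5,6,7}; (8,5)→{3,5,7}. Safe: 2. Place at column 2.
Row 7: attacked by (1,8)→{2,8}; (2,4)→{4}; (3,1)→{1,5}; (4,3)→{3,6}; (5,6)→{4,6,8}; (6,2)→{1,2,3}; (8,5)→{4,5,6}. Safe: 7. Place at column 7.
Columns [8, 4, 1, 3, 6, 2, 7, 5], r−c [-7, -2, 2, 1, -1, 4, 0, 3], r+c [9, 6, 4, 7, 11, 8, 14, 13] are all distinct, so no two queens attack.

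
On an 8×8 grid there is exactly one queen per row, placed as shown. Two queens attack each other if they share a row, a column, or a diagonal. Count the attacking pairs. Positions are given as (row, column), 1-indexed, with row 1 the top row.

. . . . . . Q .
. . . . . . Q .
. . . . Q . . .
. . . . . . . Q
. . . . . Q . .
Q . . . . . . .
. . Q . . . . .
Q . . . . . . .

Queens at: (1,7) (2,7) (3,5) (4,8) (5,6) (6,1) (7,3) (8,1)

4

Same column: (1,7)–(2,7) (column 7); (6,1)–(8,1) (column 1).
Same diagonal: (1,7)–(3,5) (|1−3| = |7−5| = 2); (2,7)–(8,1) (|2−8| = |7−1| = 6).
Total attacking pairs: 4.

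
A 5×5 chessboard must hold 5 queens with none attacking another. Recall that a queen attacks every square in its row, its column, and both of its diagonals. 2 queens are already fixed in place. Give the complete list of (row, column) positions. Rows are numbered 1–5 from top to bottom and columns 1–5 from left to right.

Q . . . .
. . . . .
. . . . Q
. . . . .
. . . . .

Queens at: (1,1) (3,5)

Row 2: attacked by (1,1)→{1,2}; (3,5)→{4,5}. Safe: 3. Place at column 3.
Row 4: attacked by (1,1)→{1,4}; (2,3)→{1,3,5}; (3,5)→{4,5}. Safe: 2. Place at column 2.
Row 5: attacked by (1,1)→{1,5}; (2,3)→{3}; (3,5)→{3,5}; (4,2)→{1,2,3}. Safe: 4. Place at column 4.
Columns [1, 3, 5, 2, 4], r−c [0, -1, -2, 2, 1], r+c [2, 5, 8, 6, 9] are all distinct, so no two queens attack.

(1,1) (2,3) (3,5) (4,2) (5,4)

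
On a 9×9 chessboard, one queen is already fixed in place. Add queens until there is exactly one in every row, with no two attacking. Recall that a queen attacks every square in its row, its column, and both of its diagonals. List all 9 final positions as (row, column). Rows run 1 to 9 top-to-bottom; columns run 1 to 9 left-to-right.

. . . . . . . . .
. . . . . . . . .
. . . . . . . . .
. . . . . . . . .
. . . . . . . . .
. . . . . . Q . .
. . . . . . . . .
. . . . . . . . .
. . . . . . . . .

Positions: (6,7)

Row 1: attacked by (6,7)→{2,7}. Safe: 1, 3, 4, 5, 6, 8, 9. Place at column 3.
Row 2: attacked by (1,3)→{2,3,4}; (6,7)→{3,7}. Safe: 1, 5, 6, 8, 9. Place at column 1.
Row 3: attacked by (1,3)→{1,3,5}; (2,1)→{1,2}; (6,7)→{4,7}. Safe: 6, 8, 9. Place at column 8.
Row 4: attacked by (1,3)→{3,6}; (2,1)→{1,3}; (3,8)→{7,8,9}; (6,7)→{5,7,9}. Safe: 2, 4. Place at column 4.
Row 5: attacked by (1,3)→{3,7}; (2,1)→{1,4}; (3,8)→{6,8}; (4,4)→{3,4,5}; (6,7)→{6,7,8}. Safe: 2, 9. Place at column 9.
Row 7: attacked by (1,3)→{3,9}; (2,1)→{1,6}; (3,8)→{4,8}; (4,4)→{1,4,7}; (5,9)→{7,9}; (6,7)→{6,7,8}. Safe: 2, 5. Place at column 5.
Row 8: attacked by (1,3)→{3}; (2,1)→{1,7}; (3,8)→{3,8}; (4,4)→{4,8}; (5,9)→{6,9}; (6,7)→{5,7,9}; (7,5)→{4,5,6}. Safe: 2. Place at column 2.
Row 9: attacked by (1,3)→{3}; (2,1)→{1,8}; (3,8)→{2,8}; (4,4)→{4,9}; (5,9)→{5,9}; (6,7)→{4,7}; (7,5)→{3,5,7}; (8,2)→{1,2,3}. Safe: 6. Place at column 6.
Columns [3, 1, 8, 4, 9, 7, 5, 2, 6], r−c [-2, 1, -5, 0, -4, -1, 2, 6, 3], r+c [4, 3, 11, 8, 14, 13, 12, 10, 15] are all distinct, so no two queens attack.

(1,3) (2,1) (3,8) (4,4) (5,9) (6,7) (7,5) (8,2) (9,6)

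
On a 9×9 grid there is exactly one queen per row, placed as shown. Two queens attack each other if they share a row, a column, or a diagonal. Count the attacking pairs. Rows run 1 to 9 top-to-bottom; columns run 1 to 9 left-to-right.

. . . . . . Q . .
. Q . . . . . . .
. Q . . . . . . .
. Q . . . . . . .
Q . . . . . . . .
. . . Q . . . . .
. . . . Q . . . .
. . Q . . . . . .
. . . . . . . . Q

8

Same column: (2,2)–(3,2) (column 2); (2,2)–(4,2) (column 2); (3,2)–(4,2) (column 2).
Same diagonal: (2,2)–(9,9) (|2−9| = |2−9| = 7); (4,2)–(5,1) (|4−5| = |2−1| = 1); (4,2)–(6,4) (|4−6| = |2−4| = 2); (4,2)–(7,5) (|4−7| = |2−5| = 3); (6,4)–(7,5) (|6−7| = |4−5| = 1).
Total attacking pairs: 8.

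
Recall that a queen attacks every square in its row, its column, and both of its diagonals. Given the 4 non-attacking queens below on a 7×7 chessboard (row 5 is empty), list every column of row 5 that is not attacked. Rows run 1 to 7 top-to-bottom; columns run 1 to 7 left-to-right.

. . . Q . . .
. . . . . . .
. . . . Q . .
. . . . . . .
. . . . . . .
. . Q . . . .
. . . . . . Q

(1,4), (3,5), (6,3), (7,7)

columns 1, 6

(1,4) attacks row 5 at column 4.
(3,5) attacks row 5 at column 5 and diagonals 3, 7.
(6,3) attacks row 5 at column 3 and diagonals 2, 4.
(7,7) attacks row 5 at column 7 and diagonals 5.
Attacked columns: {2, 3, 4, 5, 7}. Safe: {1, 6}.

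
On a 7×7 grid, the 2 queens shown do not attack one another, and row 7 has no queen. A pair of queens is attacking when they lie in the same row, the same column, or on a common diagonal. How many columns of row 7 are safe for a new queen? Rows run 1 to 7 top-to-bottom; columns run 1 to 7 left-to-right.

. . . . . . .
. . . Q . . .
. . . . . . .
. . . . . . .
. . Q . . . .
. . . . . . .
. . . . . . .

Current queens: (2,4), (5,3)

3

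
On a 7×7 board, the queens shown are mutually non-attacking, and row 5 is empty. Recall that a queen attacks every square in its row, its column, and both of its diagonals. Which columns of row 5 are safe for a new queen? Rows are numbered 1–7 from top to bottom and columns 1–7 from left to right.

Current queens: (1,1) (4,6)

columns 2, 3, 4

(1,1) attacks row 5 at column 1 and diagonals 5.
(4,6) attacks row 5 at column 6 and diagonals 5, 7.
Attacked columns: {1, 5, 6, 7}. Safe: {2, 3, 4}.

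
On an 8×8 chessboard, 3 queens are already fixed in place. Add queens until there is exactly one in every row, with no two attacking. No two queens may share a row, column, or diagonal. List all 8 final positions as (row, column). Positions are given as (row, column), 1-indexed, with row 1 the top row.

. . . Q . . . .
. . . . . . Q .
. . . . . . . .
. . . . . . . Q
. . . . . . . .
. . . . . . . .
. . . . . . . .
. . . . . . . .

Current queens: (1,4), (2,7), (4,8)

Row 3: attacked by (1,4)→{2,4,6}; (2,7)→{6,7,8}; (4,8)→{7,8}. Safe: 1, 3, 5. Place at column 1.
Row 5: attacked by (1,4)→{4,8}; (2,7)→{4,7}; (3,1)→{1,3}; (4,8)→{7,8}. Safe: 2, 5, 6. Place at column 5.
Row 6: attacked by (1,4)→{4}; (2,7)→{3,7}; (3,1)→{1,4}; (4,8)→{6,8}; (5,5)→{4,5,6}. Safe: 2. Place at column 2.
Row 7: attacked by (1,4)→{4}; (2,7)→{2,7}; (3,1)→{1,5}; (4,8)→{5,8}; (5,5)→{3,5,7}; (6,2)→{1,2,3}. Safe: 6. Place at column 6.
Row 8: attacked by (1,4)→{4}; (2,7)→{1,7}; (3,1)→{1,6}; (4,8)→{4,8}; (5,5)→{2,5,8}; (6,2)→{2,4}; (7,6)→{5,6,7}. Safe: 3. Place at column 3.
Columns [4, 7, 1, 8, 5, 2, 6, 3], r−c [-3, -5, 2, -4, 0, 4, 1, 5], r+c [5, 9, 4, 12, 10, 8, 13, 11] are all distinct, so no two queens attack.

(1,4) (2,7) (3,1) (4,8) (5,5) (6,2) (7,6) (8,3)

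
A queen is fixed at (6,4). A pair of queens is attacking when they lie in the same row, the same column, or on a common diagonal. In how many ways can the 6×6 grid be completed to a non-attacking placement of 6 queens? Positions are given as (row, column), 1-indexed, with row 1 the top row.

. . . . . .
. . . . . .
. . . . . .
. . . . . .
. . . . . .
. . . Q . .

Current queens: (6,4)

Branch on row 1: col 1 → 0; col 2 → 0; col 3 → 1; col 5 → 0; col 6 → 0.
Sum: 0 + 0 + 1 + 0 + 0 = 1.

1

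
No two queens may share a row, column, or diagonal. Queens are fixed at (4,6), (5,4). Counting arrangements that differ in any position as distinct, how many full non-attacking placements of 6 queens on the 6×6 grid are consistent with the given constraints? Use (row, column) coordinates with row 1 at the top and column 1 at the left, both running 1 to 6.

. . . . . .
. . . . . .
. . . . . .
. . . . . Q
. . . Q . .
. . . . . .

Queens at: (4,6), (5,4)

1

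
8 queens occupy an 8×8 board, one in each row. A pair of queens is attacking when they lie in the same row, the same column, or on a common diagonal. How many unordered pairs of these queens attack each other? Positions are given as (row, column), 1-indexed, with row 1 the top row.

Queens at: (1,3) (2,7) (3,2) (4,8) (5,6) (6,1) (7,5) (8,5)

Same column: (7,5)–(8,5) (column 5).
Same diagonal: (4,8)–(7,5) (|4−7| = |8−5| = 3).
Total attacking pairs: 2.

2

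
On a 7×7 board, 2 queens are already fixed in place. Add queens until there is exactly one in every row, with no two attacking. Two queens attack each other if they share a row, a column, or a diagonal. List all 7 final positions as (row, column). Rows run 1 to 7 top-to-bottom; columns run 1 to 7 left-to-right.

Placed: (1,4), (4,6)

(1,4) (2,7) (3,3) (4,6) (5,2) (6,5) (7,1)

Row 2: attacked by (1,4)→{3,4,5}; (4,6)→{4,6}. Safe: 1, 2, 7. Place at column 7.
Row 3: attacked by (1,4)→{2,4,6}; (2,7)→{6,7}; (4,6)→{5,6,7}. Safe: 1, 3. Place at column 3.
Row 5: attacked by (1,4)→{4}; (2,7)→{4,7}; (3,3)→{1,3,5}; (4,6)→{5,6,7}. Safe: 2. Place at column 2.
Row 6: attacked by (1,4)→{4}; (2,7)→{3,7}; (3,3)→{3,6}; (4,6)→{4,6}; (5,2)→{1,2,3}. Safe: 5. Place at column 5.
Row 7: attacked by (1,4)→{4}; (2,7)→{2,7}; (3,3)→{3,7}; (4,6)→{3,6}; (5,2)→{2,4}; (6,5)→{4,5,6}. Safe: 1. Place at column 1.
Columns [4, 7, 3, 6, 2, 5, 1], r−c [-3, -5, 0, -2, 3, 1, 6], r+c [5, 9, 6, 10, 7, 11, 8] are all distinct, so no two queens attack.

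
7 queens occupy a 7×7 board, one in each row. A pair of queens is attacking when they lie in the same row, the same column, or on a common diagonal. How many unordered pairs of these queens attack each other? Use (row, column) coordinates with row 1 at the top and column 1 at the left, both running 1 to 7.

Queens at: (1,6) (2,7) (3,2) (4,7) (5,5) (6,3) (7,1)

Same column: (2,7)–(4,7) (column 7).
Same diagonal: (1,6)–(2,7) (|1−2| = |6−7| = 1); (2,7)–(6,3) (|2−6| = |7−3| = 4).
Total attacking pairs: 3.

3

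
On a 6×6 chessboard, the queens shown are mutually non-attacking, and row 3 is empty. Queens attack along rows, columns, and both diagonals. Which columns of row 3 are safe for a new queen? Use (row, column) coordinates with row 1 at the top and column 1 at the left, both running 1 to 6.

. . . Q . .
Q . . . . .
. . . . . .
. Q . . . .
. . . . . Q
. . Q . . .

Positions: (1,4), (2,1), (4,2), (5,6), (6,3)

columns 5

(1,4) attacks row 3 at column 4 and diagonals 2, 6.
(2,1) attacks row 3 at column 1 and diagonals 2.
(4,2) attacks row 3 at column 2 and diagonals 1, 3.
(5,6) attacks row 3 at column 6 and diagonals 4.
(6,3) attacks row 3 at column 3 and diagonals 6.
Attacked columns: {1, 2, 3, 4, 6}. Safe: {5}.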